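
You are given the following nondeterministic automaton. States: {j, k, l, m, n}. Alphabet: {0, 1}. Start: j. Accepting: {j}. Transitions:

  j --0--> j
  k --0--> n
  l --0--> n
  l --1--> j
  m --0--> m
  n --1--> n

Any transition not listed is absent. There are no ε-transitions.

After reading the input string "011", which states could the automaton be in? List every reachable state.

∅

Start in {j}.
Read '0': j→{j}; now {j}.
Read '1': j→∅; now ∅.
The set is empty and remains empty for the remaining 1 symbol.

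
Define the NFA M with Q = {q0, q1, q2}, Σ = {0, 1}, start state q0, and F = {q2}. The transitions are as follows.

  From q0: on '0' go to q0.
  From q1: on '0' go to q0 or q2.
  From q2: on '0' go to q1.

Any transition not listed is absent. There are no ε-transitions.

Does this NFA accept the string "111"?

Start in {q0}.
Read '1': q0→∅; now ∅.
The set is empty and remains empty for the remaining 2 symbols.
The final set ∅ contains no accepting state.

No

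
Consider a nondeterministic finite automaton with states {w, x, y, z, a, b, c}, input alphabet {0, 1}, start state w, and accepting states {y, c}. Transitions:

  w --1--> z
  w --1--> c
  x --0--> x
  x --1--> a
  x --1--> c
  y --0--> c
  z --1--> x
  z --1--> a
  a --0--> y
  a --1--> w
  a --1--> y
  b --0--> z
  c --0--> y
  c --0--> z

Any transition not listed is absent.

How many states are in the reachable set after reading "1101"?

2

Start in {w}.
Read '1': w→{z, c}; now {z, c}.
Read '1': z→{x, a}, c→∅; now {x, a}.
Read '0': x→{x}, a→{y}; now {x, y}.
Read '1': x→{a, c}, y→∅; now {a, c}.
That set has 2 states.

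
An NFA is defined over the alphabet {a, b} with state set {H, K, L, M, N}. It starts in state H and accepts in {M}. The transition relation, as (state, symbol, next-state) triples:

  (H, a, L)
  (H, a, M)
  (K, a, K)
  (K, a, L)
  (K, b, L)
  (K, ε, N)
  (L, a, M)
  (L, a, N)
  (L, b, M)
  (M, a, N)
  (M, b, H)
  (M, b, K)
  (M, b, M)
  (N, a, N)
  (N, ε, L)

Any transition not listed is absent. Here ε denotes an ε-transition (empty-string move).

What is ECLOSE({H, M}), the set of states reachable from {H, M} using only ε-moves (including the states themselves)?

{H, M}

Begin with {H, M}.
No ε-moves leave this set, so the closure equals the set itself.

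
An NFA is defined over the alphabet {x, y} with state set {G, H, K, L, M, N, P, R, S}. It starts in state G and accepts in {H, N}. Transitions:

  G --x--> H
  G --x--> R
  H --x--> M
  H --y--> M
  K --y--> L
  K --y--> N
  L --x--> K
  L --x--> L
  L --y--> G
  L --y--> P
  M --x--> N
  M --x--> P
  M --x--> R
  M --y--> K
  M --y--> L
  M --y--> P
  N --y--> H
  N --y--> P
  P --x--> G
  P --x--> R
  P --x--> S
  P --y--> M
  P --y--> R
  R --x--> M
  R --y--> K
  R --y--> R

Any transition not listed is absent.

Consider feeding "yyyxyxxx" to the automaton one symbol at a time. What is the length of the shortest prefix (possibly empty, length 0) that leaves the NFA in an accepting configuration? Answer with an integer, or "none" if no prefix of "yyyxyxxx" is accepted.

none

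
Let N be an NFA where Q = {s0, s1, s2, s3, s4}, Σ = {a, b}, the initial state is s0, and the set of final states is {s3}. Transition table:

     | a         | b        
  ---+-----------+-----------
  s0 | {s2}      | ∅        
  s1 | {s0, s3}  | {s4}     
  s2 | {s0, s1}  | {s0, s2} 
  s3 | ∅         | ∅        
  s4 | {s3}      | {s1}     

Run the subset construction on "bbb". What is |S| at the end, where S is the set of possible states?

0

Start in {s0}.
Read 'b': s0→∅; now ∅.
The set is empty and remains empty for the remaining 2 symbols.
That set has 0 states.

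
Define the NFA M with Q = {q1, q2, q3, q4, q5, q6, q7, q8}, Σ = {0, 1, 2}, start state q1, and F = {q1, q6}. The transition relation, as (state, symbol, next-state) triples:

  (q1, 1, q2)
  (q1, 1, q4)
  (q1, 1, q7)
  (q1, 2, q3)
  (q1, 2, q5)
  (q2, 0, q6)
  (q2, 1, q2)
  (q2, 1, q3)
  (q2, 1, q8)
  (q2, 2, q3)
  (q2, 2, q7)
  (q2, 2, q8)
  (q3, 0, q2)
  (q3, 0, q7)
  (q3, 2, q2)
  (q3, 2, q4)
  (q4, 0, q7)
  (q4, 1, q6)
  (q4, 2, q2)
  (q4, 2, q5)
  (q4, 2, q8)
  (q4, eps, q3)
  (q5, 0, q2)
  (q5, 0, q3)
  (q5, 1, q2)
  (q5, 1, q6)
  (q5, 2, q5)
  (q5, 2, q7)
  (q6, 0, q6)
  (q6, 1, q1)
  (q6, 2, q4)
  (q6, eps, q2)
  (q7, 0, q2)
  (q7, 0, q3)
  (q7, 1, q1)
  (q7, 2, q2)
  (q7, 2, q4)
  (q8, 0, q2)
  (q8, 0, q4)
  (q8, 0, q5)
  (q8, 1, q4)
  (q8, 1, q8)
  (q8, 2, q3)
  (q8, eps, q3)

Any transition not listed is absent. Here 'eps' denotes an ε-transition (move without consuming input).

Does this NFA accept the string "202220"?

Yes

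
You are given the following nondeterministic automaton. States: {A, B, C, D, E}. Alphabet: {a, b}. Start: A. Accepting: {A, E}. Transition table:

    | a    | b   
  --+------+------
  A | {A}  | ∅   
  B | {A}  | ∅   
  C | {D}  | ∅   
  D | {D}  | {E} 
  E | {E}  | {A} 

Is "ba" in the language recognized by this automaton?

No

Start in {A}.
Read 'b': A→∅; now ∅.
The set is empty and remains empty for the remaining 1 symbol.
The final set ∅ contains no accepting state.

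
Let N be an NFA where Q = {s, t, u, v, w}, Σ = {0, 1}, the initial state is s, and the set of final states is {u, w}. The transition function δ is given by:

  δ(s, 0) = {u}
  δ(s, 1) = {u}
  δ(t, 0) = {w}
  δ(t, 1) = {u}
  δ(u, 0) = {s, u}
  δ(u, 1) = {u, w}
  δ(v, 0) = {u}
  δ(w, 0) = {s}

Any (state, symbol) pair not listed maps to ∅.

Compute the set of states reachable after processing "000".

Start in {s}.
Read '0': s→{u}; now {u}.
Read '0': u→{s, u}; now {s, u}.
Read '0': s→{u}, u→{s, u}; now {s, u}.

{s, u}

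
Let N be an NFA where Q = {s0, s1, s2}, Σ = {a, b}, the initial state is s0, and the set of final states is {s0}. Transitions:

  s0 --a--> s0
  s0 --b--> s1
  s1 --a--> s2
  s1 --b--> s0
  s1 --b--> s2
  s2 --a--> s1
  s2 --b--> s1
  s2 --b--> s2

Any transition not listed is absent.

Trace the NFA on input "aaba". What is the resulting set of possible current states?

{s2}

Start in {s0}.
Read 'a': {s0} → {s0}.
Read 'a': {s0} → {s0}.
Read 'b': {s0} → {s1}.
Read 'a': {s1} → {s2}.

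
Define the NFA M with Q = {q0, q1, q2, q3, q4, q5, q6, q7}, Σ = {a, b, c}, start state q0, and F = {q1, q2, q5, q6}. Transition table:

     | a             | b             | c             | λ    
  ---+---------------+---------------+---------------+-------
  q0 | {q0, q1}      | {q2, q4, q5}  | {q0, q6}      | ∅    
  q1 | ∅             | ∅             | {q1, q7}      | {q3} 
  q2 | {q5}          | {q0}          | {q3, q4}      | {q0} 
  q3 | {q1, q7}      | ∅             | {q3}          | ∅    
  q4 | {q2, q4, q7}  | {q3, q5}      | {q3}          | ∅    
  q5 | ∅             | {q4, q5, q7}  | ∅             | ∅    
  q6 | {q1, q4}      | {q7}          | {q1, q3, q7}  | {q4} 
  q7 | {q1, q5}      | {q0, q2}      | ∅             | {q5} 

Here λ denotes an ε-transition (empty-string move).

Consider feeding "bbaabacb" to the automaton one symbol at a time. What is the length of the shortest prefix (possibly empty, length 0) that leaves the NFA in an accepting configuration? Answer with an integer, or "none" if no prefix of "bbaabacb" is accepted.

Start in {q0}.
Read 'b': {q0} → {q0, q2, q4, q5}.
None of the earlier sets intersect F, but {q0, q2, q4, q5} does.

1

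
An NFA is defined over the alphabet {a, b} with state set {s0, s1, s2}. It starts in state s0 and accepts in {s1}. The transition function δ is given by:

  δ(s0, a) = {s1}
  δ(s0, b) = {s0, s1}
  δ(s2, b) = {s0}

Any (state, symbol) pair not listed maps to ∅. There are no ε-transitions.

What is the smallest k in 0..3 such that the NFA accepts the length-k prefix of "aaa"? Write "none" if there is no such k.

Start in {s0}.
Read 'a': s0→{s1}; now {s1}.
None of the earlier sets intersect F, but {s1} does.

1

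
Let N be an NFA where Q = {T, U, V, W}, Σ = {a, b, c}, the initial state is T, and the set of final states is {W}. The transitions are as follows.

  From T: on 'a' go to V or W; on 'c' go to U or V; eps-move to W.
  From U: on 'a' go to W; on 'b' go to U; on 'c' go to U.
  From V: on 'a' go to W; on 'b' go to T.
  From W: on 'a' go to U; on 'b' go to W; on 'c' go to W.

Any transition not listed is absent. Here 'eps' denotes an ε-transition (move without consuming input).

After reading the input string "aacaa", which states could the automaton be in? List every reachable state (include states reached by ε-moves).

Start: ε-closure({T}) = {T, W}.
Read 'a': T→{V, W}, W→{U}; now {U, V, W}.
Read 'a': U→{W}, V→{W}, W→{U}; now {U, W}.
Read 'c': U→{U}, W→{W}; now {U, W}.
Read 'a': U→{W}, W→{U}; now {U, W}.
Read 'a': U→{W}, W→{U}; now {U, W}.

{U, W}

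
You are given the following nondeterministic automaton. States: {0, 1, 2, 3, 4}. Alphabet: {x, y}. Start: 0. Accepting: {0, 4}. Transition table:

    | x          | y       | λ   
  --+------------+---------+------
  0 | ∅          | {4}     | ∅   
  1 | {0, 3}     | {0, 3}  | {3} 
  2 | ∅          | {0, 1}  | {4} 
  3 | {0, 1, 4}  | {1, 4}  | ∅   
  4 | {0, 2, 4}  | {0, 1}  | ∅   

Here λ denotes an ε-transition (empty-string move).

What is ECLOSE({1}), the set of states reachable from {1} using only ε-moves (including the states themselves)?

{1, 3}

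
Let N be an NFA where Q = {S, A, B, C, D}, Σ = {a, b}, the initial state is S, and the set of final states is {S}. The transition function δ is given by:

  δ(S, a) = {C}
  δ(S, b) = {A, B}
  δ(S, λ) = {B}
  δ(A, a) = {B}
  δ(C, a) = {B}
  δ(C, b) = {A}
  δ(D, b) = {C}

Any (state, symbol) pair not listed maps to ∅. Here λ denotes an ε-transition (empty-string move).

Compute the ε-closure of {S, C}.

Begin with {S, C}.
ε-move S → B; add B.

{S, B, C}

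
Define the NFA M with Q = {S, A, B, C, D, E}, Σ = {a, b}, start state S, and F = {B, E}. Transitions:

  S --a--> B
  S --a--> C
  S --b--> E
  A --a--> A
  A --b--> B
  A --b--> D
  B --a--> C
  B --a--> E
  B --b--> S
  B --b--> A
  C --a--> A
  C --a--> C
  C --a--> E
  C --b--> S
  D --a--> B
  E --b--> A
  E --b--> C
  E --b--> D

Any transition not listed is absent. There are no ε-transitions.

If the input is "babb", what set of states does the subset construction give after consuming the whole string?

∅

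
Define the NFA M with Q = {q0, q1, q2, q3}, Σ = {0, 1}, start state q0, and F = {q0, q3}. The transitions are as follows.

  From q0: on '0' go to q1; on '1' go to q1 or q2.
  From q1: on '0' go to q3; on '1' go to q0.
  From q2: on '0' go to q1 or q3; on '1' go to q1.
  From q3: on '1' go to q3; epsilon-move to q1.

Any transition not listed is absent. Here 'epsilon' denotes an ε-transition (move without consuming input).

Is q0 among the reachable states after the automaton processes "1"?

No

Start in {q0}.
Read '1': q0→{q1, q2}; now {q1, q2}.
State q0 is not in {q1, q2}.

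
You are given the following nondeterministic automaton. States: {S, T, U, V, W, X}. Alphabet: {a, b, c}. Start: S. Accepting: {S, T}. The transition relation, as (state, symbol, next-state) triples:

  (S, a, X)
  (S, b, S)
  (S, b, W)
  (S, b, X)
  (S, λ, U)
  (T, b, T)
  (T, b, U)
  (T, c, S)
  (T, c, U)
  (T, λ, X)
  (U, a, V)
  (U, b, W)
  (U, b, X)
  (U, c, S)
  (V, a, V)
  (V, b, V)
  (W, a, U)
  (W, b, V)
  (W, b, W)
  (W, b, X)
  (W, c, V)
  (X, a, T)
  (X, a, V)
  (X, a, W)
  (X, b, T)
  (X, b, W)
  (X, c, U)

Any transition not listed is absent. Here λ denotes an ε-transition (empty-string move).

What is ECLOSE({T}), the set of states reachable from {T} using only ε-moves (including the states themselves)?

Begin with {T}.
ε-move T → X; add X.

{T, X}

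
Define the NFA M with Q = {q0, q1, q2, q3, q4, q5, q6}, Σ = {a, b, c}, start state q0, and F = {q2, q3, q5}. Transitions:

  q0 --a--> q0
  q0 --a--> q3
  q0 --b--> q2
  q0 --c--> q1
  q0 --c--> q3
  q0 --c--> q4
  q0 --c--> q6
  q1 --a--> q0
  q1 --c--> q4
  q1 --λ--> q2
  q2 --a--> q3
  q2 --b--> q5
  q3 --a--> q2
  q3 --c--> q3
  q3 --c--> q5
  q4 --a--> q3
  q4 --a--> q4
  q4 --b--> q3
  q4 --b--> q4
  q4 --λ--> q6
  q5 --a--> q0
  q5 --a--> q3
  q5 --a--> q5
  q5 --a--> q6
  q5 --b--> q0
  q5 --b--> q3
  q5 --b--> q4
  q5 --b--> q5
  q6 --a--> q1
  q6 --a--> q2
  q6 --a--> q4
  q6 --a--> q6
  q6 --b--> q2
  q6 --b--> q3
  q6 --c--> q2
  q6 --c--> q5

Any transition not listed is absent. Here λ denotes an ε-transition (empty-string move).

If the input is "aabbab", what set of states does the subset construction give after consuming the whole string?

{q0, q2, q3, q4, q5, q6}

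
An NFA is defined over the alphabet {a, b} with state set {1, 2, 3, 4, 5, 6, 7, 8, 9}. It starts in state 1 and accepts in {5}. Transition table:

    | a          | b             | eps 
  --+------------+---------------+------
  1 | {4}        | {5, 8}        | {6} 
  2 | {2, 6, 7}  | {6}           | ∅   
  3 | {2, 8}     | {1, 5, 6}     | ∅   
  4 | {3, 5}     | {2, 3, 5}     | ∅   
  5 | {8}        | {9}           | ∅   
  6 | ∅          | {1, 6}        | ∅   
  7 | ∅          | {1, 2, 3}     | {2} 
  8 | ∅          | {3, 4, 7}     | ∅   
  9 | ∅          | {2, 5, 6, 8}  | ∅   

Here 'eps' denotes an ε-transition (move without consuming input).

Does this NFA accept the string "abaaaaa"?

No

Start: ε-closure({1}) = {1, 6}.
Read 'a': {1, 6} → {4}.
Read 'b': {4} → {2, 3, 5}.
Read 'a': {2, 3, 5} → {2, 6, 7, 8}.
Read 'a': {2, 6, 7, 8} → {2, 6, 7}.
Read 'a': {2, 6, 7} → {2, 6, 7}.
Read 'a': {2, 6, 7} → {2, 6, 7}.
Read 'a': {2, 6, 7} → {2, 6, 7}.
The final set {2, 6, 7} contains no accepting state.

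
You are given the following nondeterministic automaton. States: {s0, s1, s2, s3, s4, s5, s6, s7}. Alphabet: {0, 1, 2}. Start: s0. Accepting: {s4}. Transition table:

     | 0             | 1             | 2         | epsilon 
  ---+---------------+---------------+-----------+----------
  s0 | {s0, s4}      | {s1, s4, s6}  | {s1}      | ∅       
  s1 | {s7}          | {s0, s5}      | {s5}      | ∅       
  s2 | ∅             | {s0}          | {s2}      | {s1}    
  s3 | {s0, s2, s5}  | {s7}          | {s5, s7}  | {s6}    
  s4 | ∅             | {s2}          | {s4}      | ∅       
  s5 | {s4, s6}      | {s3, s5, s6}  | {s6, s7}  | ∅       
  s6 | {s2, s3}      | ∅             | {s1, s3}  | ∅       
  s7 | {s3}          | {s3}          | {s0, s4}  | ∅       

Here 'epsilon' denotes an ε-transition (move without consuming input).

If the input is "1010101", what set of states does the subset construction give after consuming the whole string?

{s0, s1, s2, s3, s4, s5, s6, s7}

Start in {s0}.
Read '1': s0→{s1, s4, s6}; now {s1, s4, s6}.
Read '0': s1→{s7}, s4→∅, s6→{s2, s3}; union {s2, s3, s7}; ε-closure = {s1, s2, s3, s6, s7}.
Read '1': s1→{s0, s5}, s2→{s0}, s3→{s7}, s6→∅, s7→{s3}; union {s0, s3, s5, s7}; ε-closure = {s0, s3, s5, s6, s7}.
Read '0': s0→{s0, s4}, s3→{s0, s2, s5}, s5→{s4, s6}, s6→{s2, s3}, s7→{s3}; union {s0, s2, s3, s4, s5, s6}; ε-closure = {s0, s1, s2, s3, s4, s5, s6}.
Read '1': s0→{s1, s4, s6}, s1→{s0, s5}, s2→{s0}, s3→{s7}, s4→{s2}, s5→{s3, s5, s6}, s6→∅; now {s0, s1, s2, s3, s4, s5, s6, s7}.
Read '0': s0→{s0, s4}, s1→{s7}, s2→∅, s3→{s0, s2, s5}, s4→∅, s5→{s4, s6}, s6→{s2, s3}, s7→{s3}; union {s0, s2, s3, s4, s5, s6, s7}; ε-closure = {s0, s1, s2, s3, s4, s5, s6, s7}.
Read '1': s0→{s1, s4, s6}, s1→{s0, s5}, s2→{s0}, s3→{s7}, s4→{s2}, s5→{s3, s5, s6}, s6→∅, s7→{s3}; now {s0, s1, s2, s3, s4, s5, s6, s7}.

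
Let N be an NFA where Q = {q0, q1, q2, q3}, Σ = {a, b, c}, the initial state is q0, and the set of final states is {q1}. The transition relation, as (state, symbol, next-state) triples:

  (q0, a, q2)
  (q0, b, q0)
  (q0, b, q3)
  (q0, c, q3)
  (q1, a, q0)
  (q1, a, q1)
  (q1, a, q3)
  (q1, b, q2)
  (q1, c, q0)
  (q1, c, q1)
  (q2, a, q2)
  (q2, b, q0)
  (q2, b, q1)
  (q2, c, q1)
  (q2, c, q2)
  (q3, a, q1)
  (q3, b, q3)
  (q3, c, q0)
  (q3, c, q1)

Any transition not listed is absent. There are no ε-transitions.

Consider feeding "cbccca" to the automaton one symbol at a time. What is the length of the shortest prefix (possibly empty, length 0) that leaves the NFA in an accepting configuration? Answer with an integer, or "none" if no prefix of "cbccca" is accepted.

Start in {q0}.
Read 'c': q0→{q3}; now {q3}.
Read 'b': q3→{q3}; now {q3}.
Read 'c': q3→{q0, q1}; now {q0, q1}.
None of the earlier sets intersect F, but {q0, q1} does.

3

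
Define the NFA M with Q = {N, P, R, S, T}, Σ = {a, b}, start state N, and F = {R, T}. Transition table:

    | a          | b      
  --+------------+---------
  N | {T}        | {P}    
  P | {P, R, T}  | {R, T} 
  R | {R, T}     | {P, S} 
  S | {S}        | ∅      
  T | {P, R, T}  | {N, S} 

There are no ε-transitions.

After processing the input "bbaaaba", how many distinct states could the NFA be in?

Start in {N}.
Read 'b': N→{P}; now {P}.
Read 'b': P→{R, T}; now {R, T}.
Read 'a': R→{R, T}, T→{P, R, T}; now {P, R, T}.
Read 'a': P→{P, R, T}, R→{R, T}, T→{P, R, T}; now {P, R, T}.
Read 'a': P→{P, R, T}, R→{R, T}, T→{P, R, T}; now {P, R, T}.
Read 'b': P→{R, T}, R→{P, S}, T→{N, S}; now {N, P, R, S, T}.
Read 'a': N→{T}, P→{P, R, T}, R→{R, T}, S→{S}, T→{P, R, T}; now {P, R, S, T}.
That set has 4 states.

4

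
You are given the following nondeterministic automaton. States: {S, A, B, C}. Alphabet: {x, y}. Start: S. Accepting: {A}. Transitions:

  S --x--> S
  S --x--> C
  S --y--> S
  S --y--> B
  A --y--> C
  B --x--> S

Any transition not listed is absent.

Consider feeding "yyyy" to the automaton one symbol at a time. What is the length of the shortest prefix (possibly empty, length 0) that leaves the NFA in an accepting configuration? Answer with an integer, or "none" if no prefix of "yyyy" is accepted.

none

Start in {S}.
Read 'y': S→{S, B}; now {S, B}.
Read 'y': S→{S, B}, B→∅; now {S, B}.
Read 'y': S→{S, B}, B→∅; now {S, B}.
Read 'y': S→{S, B}, B→∅; now {S, B}.
No reachable set along the way intersects F.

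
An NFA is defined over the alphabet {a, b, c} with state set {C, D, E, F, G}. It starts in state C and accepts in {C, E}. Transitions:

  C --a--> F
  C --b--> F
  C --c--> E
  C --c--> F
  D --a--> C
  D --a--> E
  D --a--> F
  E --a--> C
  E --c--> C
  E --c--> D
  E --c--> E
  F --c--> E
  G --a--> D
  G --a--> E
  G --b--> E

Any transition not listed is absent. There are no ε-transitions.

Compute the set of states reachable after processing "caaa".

∅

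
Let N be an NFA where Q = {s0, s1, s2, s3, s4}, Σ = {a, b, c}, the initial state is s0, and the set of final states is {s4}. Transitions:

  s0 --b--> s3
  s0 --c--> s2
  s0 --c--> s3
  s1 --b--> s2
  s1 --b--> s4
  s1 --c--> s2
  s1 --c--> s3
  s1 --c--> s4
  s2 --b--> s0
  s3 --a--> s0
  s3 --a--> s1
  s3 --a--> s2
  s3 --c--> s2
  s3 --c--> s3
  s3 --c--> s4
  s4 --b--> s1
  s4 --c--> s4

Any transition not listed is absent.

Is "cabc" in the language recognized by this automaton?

Yes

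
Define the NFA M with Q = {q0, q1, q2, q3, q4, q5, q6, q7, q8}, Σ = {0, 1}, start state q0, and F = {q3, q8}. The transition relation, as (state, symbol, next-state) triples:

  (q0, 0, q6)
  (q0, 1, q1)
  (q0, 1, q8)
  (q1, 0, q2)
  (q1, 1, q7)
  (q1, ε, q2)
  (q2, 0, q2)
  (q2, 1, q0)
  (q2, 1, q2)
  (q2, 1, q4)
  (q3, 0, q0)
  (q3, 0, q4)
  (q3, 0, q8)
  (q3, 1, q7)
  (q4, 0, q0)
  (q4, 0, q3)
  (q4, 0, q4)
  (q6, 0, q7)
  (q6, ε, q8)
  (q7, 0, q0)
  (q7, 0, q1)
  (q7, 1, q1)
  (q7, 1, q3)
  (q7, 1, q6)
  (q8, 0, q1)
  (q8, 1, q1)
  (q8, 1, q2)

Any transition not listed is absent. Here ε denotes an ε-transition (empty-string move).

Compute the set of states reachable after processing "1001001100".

{q0, q1, q2, q3, q4, q6, q7, q8}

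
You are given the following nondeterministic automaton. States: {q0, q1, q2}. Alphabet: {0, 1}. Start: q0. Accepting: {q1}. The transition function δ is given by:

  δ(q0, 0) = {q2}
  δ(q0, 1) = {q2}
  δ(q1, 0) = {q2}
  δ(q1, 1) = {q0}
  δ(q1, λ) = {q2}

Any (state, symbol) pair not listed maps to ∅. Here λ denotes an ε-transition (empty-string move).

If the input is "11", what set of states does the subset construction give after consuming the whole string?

Start in {q0}.
Read '1': {q0} → {q2}.
Read '1': {q2} → ∅.

∅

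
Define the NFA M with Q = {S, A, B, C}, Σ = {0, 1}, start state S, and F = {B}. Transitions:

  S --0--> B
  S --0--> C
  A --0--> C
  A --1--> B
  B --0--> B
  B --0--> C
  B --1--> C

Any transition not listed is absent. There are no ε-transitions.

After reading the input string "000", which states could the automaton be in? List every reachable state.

{B, C}

Start in {S}.
Read '0': S→{B, C}; now {B, C}.
Read '0': B→{B, C}, C→∅; now {B, C}.
Read '0': B→{B, C}, C→∅; now {B, C}.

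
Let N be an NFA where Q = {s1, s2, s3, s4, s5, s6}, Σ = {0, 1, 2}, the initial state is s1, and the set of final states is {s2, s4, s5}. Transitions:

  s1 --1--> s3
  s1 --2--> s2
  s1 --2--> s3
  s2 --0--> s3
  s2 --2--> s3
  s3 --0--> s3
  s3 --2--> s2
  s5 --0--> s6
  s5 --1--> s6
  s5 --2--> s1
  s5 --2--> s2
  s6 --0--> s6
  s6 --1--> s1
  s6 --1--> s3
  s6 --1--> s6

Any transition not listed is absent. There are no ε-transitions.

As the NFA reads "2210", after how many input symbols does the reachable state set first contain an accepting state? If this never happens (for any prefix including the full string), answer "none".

Start in {s1}.
Read '2': {s1} → {s2, s3}.
None of the earlier sets intersect F, but {s2, s3} does.

1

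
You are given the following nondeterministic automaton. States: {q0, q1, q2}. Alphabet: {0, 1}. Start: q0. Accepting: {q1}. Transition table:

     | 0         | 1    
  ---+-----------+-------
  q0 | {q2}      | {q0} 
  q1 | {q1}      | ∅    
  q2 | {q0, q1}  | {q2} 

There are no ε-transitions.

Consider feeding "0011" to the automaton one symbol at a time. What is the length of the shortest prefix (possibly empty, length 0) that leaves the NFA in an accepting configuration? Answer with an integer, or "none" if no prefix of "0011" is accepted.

Start in {q0}.
Read '0': {q0} → {q2}.
Read '0': {q2} → {q0, q1}.
None of the earlier sets intersect F, but {q0, q1} does.

2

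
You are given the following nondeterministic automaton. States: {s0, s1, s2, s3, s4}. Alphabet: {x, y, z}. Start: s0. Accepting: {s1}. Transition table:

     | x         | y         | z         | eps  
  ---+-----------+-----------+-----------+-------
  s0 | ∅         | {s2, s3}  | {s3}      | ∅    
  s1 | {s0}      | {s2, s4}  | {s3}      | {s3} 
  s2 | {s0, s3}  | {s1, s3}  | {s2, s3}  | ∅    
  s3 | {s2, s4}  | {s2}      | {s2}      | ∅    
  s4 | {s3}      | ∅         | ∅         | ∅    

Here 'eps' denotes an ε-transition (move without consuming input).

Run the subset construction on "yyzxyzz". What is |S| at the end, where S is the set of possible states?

2

Start in {s0}.
Read 'y': {s0} → {s2, s3}.
Read 'y': {s2, s3} → {s1, s2, s3}.
Read 'z': {s1, s2, s3} → {s2, s3}.
Read 'x': {s2, s3} → {s0, s2, s3, s4}.
Read 'y': {s0, s2, s3, s4} → {s1, s2, s3}.
Read 'z': {s1, s2, s3} → {s2, s3}.
Read 'z': {s2, s3} → {s2, s3}.
That set has 2 states.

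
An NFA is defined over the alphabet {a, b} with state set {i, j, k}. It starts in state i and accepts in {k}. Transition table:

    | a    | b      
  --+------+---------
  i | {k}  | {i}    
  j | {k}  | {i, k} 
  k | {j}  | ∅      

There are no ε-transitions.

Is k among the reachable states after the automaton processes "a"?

Start in {i}.
Read 'a': {i} → {k}.
State k is in {k}.

Yes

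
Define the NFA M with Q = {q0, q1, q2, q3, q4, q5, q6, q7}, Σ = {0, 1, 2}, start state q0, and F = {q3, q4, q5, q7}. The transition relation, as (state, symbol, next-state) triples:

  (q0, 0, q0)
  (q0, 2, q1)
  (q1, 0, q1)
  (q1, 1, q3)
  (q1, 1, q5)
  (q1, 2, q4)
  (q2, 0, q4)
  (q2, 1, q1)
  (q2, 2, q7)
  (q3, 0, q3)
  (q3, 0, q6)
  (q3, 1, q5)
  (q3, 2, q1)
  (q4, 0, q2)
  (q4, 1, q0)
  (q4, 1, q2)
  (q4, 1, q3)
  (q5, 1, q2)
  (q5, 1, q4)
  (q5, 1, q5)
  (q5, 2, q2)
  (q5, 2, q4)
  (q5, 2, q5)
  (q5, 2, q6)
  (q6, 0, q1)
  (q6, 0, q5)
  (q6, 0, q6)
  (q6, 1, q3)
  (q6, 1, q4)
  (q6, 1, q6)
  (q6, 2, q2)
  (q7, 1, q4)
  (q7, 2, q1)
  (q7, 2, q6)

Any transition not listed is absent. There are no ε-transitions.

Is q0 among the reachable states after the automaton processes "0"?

Start in {q0}.
Read '0': q0→{q0}; now {q0}.
State q0 is in {q0}.

Yes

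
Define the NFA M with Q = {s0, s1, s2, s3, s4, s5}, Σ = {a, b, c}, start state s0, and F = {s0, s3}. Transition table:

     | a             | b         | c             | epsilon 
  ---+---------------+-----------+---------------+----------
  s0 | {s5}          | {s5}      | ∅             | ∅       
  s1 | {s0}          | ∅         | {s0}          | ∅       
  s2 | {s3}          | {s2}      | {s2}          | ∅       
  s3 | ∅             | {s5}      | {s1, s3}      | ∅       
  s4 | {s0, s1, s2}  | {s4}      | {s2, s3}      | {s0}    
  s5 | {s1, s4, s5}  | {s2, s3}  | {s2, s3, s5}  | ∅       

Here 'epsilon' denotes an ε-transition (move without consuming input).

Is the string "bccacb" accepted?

Yes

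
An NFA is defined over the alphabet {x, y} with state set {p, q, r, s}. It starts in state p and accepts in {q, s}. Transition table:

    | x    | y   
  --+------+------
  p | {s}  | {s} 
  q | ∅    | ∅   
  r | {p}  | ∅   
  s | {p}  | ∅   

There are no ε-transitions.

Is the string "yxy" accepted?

Yes

Start in {p}.
Read 'y': p→{s}; now {s}.
Read 'x': s→{p}; now {p}.
Read 'y': p→{s}; now {s}.
The final set {s} contains the accepting state s.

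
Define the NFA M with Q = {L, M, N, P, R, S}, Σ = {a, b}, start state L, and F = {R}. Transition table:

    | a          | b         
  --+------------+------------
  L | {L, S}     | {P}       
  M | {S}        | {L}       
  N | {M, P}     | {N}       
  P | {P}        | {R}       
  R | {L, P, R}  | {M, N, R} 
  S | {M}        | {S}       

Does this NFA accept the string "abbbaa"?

Yes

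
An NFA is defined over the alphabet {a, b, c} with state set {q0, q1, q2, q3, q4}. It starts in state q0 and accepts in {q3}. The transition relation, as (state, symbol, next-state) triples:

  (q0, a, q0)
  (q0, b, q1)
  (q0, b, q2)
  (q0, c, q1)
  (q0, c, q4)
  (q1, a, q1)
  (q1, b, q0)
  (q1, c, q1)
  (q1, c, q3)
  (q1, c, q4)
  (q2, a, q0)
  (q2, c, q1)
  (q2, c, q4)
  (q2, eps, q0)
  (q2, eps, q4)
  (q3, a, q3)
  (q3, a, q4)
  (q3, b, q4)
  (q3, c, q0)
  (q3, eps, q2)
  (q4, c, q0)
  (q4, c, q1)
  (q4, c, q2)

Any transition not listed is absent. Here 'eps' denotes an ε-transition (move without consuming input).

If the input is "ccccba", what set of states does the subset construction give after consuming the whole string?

{q0, q1}

Start in {q0}.
Read 'c': {q0} → {q1, q4}.
Read 'c': {q1, q4} → {q0, q1, q2, q3, q4}.
Read 'c': {q0, q1, q2, q3, q4} → {q0, q1, q2, q3, q4}.
Read 'c': {q0, q1, q2, q3, q4} → {q0, q1, q2, q3, q4}.
Read 'b': {q0, q1, q2, q3, q4} → {q0, q1, q2, q4}.
Read 'a': {q0, q1, q2, q4} → {q0, q1}.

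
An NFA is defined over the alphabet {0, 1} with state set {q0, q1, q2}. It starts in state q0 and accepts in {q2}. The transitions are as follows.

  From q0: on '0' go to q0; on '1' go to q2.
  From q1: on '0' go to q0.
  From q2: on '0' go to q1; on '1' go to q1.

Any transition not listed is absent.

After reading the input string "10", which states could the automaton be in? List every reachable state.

Start in {q0}.
Read '1': q0→{q2}; now {q2}.
Read '0': q2→{q1}; now {q1}.

{q1}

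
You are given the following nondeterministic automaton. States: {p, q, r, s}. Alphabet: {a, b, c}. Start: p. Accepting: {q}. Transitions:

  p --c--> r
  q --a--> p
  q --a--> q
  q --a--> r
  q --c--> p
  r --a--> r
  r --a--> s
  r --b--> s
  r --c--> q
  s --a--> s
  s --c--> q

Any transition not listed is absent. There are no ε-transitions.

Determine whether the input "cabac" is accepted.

Yes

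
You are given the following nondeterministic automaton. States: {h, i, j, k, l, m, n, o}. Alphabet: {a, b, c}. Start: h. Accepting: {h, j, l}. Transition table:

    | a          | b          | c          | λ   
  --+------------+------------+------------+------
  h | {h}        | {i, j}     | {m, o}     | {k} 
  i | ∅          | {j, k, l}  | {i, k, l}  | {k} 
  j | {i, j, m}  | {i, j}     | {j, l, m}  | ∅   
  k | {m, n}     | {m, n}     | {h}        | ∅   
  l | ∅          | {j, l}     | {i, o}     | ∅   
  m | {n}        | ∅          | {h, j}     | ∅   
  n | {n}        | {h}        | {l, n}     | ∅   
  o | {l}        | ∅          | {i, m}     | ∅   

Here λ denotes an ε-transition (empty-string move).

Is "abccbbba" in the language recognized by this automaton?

Yes

Start: ε-closure({h}) = {h, k}.
Read 'a': h→{h}, k→{m, n}; union {h, m, n}; ε-closure = {h, k, m, n}.
Read 'b': h→{i, j}, k→{m, n}, m→∅, n→{h}; union {h, i, j, m, n}; ε-closure = {h, i, j, k, m, n}.
Read 'c': h→{m, o}, i→{i, k, l}, j→{j, l, m}, k→{h}, m→{h, j}, n→{l, n}; now {h, i, j, k, l, m, n, o}.
Read 'c': h→{m, o}, i→{i, k, l}, j→{j, l, m}, k→{h}, l→{i, o}, m→{h, j}, n→{l, n}, o→{i, m}; now {h, i, j, k, l, m, n, o}.
Read 'b': h→{i, j}, i→{j, k, l}, j→{i, j}, k→{m, n}, l→{j, l}, m→∅, n→{h}, o→∅; now {h, i, j, k, l, m, n}.
Read 'b': h→{i, j}, i→{j, k, l}, j→{i, j}, k→{m, n}, l→{j, l}, m→∅, n→{h}; now {h, i, j, k, l, m, n}.
Read 'b': h→{i, j}, i→{j, k, l}, j→{i, j}, k→{m, n}, l→{j, l}, m→∅, n→{h}; now {h, i, j, k, l, m, n}.
Read 'a': h→{h}, i→∅, j→{i, j, m}, k→{m, n}, l→∅, m→{n}, n→{n}; union {h, i, j, m, n}; ε-closure = {h, i, j, k, m, n}.
The final set {h, i, j, k, m, n} contains the accepting states h, j.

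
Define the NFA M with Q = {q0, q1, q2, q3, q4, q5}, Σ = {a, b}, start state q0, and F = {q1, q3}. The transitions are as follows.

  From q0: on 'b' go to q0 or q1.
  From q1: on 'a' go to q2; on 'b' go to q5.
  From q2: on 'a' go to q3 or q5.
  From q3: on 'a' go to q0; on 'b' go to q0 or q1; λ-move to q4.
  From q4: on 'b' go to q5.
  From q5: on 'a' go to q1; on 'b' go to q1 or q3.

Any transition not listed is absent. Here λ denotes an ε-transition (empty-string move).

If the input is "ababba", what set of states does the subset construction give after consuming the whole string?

Start in {q0}.
Read 'a': {q0} → ∅.
The set is empty and remains empty for the remaining 5 symbols.

∅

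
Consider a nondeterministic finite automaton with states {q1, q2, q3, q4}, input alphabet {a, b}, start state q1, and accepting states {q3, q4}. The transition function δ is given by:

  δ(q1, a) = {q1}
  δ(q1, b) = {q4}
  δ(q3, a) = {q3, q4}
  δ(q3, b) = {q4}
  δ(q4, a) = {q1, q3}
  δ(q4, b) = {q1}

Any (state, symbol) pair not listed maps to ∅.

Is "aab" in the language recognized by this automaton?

Yes

Start in {q1}.
Read 'a': {q1} → {q1}.
Read 'a': {q1} → {q1}.
Read 'b': {q1} → {q4}.
The final set {q4} contains the accepting state q4.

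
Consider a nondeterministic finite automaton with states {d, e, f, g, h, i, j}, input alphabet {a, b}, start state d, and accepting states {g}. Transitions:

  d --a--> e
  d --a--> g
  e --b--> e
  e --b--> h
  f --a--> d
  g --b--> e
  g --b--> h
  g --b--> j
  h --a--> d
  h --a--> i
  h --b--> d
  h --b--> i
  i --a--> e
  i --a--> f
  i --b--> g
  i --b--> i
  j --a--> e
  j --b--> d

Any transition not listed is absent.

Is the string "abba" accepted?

Yes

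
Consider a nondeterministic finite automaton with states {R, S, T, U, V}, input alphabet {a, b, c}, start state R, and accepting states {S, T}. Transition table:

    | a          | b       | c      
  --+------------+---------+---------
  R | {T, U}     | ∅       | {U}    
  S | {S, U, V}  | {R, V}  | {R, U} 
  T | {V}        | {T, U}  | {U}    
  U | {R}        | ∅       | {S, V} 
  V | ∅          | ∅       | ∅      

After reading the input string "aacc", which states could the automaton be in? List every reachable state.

{S, V}

Start in {R}.
Read 'a': {R} → {T, U}.
Read 'a': {T, U} → {R, V}.
Read 'c': {R, V} → {U}.
Read 'c': {U} → {S, V}.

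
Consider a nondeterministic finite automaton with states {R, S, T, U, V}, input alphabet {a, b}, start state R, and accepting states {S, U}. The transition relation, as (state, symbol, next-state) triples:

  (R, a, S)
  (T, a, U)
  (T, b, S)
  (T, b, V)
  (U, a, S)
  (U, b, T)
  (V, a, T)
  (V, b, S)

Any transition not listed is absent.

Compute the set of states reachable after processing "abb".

∅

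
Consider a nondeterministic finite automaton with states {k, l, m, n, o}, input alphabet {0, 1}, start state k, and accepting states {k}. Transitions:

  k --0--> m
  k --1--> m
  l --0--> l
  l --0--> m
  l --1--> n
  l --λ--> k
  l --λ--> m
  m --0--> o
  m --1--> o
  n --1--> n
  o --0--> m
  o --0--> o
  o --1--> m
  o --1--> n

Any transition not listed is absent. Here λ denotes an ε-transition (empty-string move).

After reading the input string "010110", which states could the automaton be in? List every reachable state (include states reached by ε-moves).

{m, o}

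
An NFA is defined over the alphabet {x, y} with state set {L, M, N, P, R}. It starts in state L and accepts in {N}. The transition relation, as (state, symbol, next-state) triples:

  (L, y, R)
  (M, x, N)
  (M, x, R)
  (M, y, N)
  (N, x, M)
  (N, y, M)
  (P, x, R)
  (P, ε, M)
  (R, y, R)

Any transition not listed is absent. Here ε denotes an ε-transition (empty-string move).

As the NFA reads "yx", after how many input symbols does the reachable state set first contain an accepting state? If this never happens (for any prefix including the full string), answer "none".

none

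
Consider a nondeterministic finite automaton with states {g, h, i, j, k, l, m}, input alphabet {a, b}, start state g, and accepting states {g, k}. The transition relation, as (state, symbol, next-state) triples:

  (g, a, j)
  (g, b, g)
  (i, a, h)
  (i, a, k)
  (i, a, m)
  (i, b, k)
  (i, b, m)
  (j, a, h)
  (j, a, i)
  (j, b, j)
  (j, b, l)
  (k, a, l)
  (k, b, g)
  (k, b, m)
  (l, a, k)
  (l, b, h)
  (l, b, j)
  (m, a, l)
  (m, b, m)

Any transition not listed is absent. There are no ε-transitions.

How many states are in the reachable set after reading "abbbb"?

3

Start in {g}.
Read 'a': g→{j}; now {j}.
Read 'b': j→{j, l}; now {j, l}.
Read 'b': j→{j, l}, l→{h, j}; now {h, j, l}.
Read 'b': h→∅, j→{j, l}, l→{h, j}; now {h, j, l}.
Read 'b': h→∅, j→{j, l}, l→{h, j}; now {h, j, l}.
That set has 3 states.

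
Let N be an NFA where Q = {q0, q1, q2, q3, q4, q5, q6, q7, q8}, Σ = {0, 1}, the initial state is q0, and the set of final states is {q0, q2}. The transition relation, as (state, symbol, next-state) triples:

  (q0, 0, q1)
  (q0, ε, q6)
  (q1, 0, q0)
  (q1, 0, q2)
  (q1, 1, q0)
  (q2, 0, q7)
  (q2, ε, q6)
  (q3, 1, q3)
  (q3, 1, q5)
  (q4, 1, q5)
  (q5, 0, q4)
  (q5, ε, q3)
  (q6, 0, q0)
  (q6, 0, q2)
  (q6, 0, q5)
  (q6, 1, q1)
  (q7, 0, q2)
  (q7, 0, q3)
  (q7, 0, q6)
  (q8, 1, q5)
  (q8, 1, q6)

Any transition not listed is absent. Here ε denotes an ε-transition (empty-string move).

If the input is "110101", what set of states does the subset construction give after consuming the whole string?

Start: ε-closure({q0}) = {q0, q6}.
Read '1': q0→∅, q6→{q1}; now {q1}.
Read '1': q1→{q0}; union {q0}; ε-closure = {q0, q6}.
Read '0': q0→{q1}, q6→{q0, q2, q5}; union {q0, q1, q2, q5}; ε-closure = {q0, q1, q2, q3, q5, q6}.
Read '1': q0→∅, q1→{q0}, q2→∅, q3→{q3, q5}, q5→∅, q6→{q1}; union {q0, q1, q3, q5}; ε-closure = {q0, q1, q3, q5, q6}.
Read '0': q0→{q1}, q1→{q0, q2}, q3→∅, q5→{q4}, q6→{q0, q2, q5}; union {q0, q1, q2, q4, q5}; ε-closure = {q0, q1, q2, q3, q4, q5, q6}.
Read '1': q0→∅, q1→{q0}, q2→∅, q3→{q3, q5}, q4→{q5}, q5→∅, q6→{q1}; union {q0, q1, q3, q5}; ε-closure = {q0, q1, q3, q5, q6}.

{q0, q1, q3, q5, q6}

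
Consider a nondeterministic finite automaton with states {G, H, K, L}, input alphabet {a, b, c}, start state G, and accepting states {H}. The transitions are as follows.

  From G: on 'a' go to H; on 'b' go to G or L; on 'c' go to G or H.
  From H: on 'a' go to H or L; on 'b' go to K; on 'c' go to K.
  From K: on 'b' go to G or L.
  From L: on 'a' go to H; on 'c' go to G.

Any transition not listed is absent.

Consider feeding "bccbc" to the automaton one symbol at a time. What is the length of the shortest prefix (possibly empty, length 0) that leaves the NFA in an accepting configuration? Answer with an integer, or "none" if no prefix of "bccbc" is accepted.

2

Start in {G}.
Read 'b': G→{G, L}; now {G, L}.
Read 'c': G→{G, H}, L→{G}; now {G, H}.
None of the earlier sets intersect F, but {G, H} does.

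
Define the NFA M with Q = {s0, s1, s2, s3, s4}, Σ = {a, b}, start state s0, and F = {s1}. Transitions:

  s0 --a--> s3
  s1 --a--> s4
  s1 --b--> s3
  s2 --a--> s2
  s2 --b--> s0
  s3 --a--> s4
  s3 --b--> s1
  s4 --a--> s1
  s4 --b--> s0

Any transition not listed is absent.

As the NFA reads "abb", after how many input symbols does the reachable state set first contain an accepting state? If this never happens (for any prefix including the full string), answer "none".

Start in {s0}.
Read 'a': {s0} → {s3}.
Read 'b': {s3} → {s1}.
None of the earlier sets intersect F, but {s1} does.

2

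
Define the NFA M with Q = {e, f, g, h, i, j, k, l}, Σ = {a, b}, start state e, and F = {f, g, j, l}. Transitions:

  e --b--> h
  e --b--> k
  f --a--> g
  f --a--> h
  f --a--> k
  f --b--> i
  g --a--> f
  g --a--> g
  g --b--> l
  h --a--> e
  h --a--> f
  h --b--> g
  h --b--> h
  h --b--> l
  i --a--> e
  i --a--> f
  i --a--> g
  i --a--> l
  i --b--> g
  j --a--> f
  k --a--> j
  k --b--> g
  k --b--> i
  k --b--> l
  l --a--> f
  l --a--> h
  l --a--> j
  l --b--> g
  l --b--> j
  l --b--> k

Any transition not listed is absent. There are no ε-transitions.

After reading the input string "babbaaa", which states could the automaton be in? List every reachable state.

{e, f, g, h, j, k}

Start in {e}.
Read 'b': {e} → {h, k}.
Read 'a': {h, k} → {e, f, j}.
Read 'b': {e, f, j} → {h, i, k}.
Read 'b': {h, i, k} → {g, h, i, l}.
Read 'a': {g, h, i, l} → {e, f, g, h, j, l}.
Read 'a': {e, f, g, h, j, l} → {e, f, g, h, j, k}.
Read 'a': {e, f, g, h, j, k} → {e, f, g, h, j, k}.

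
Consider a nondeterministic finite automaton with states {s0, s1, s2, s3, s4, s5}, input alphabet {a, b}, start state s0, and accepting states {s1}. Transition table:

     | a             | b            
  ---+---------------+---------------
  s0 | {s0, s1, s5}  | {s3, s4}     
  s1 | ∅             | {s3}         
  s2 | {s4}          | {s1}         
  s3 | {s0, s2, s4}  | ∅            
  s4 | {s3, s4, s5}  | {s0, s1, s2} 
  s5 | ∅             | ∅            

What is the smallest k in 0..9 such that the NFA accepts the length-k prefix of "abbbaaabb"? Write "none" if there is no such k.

Start in {s0}.
Read 'a': {s0} → {s0, s1, s5}.
None of the earlier sets intersect F, but {s0, s1, s5} does.

1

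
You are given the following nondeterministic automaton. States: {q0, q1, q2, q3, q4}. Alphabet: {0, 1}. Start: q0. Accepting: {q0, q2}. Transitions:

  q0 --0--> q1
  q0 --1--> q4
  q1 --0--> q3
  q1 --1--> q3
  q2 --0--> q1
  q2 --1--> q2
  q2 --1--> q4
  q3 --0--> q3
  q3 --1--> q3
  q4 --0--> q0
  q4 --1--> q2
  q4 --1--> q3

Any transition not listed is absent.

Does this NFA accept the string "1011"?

Start in {q0}.
Read '1': q0→{q4}; now {q4}.
Read '0': q4→{q0}; now {q0}.
Read '1': q0→{q4}; now {q4}.
Read '1': q4→{q2, q3}; now {q2, q3}.
The final set {q2, q3} contains the accepting state q2.

Yes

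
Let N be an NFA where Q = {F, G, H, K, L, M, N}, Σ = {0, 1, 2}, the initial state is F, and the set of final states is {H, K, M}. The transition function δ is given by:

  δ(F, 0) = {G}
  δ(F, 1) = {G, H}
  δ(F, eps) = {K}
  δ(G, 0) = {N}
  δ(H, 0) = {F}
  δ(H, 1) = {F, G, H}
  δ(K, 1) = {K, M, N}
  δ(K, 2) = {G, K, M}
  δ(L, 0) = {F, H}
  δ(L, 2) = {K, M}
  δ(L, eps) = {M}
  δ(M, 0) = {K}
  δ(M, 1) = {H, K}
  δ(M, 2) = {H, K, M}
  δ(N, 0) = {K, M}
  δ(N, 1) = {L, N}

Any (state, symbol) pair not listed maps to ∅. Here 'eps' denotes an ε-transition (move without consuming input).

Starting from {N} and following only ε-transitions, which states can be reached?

{N}

Begin with {N}.
No ε-moves leave this set, so the closure equals the set itself.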